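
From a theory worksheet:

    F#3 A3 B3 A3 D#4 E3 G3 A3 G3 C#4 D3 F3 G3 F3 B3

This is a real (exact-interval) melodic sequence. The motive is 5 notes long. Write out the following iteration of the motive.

Taking 5-note groups, the heads are F#3, E3, D3: the pattern moves down a 2nd.
Statement 4 starts on C3 and keeps the same exact contour: C3 Eb3 F3 Eb3 A3.

C3 Eb3 F3 Eb3 A3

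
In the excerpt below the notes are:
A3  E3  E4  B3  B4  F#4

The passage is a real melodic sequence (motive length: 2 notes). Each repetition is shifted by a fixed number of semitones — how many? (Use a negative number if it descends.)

7

The 2-note cells begin on A3, E4, B4 — each up a 5th from the last.
A3 to E4 spans +7 semitones.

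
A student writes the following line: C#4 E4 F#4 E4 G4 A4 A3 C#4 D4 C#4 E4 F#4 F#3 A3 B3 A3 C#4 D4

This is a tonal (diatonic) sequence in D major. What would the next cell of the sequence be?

Unit = 6 notes; the statements start on C#4, A3, F#3, moving down a 3rd each time.
From D3 the diatonic shape gives D3 F#3 G3 F#3 A3 B3.

D3 F#3 G3 F#3 A3 B3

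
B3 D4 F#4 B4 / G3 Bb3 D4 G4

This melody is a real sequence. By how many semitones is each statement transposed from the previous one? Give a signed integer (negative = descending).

-4

Taking 4-note groups, the heads are B3, G3: the pattern moves down a 3rd.
Counting half-steps from B3 to G3: -4.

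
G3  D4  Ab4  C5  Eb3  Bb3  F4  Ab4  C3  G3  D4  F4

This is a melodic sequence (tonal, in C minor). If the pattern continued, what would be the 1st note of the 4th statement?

Grouping in 4s, the 1st note of each cell is G3, Eb3, C3.
Each moves down a 3rd; the next is Ab2.

Ab2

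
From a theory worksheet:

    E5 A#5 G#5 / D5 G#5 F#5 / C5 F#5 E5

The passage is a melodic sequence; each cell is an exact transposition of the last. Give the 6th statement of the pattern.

With a 3-note motive the entries are E5, D5, C5, each down a 2nd from the previous.
Carrying on: Bb4 → Ab4 → Gb4.
Statement 6 starts on Gb4 and keeps the same exact contour: Gb4 C5 Bb4.

Gb4 C5 Bb4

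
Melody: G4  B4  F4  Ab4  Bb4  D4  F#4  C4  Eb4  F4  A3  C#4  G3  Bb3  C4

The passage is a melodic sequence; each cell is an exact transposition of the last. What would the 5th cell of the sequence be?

The 5-note cells begin on G4, D4, A3 — each down a 4th from the last.
Continuing the starts: E3 → B2.
So cell 5 is B2 D#3 A2 C3 D3.

B2 D#3 A2 C3 D3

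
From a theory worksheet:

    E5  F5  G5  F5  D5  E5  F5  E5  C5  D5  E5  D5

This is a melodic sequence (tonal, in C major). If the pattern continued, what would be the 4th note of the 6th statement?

Grouping in 4s, the 4th note of each cell is F5, E5, D5.
Each moves down a 2nd. Continuing: C5 → B4 → A4.

A4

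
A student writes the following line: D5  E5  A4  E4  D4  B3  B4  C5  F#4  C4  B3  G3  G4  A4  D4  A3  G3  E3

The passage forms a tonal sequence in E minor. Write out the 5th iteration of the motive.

C4 D4 G3 D3 C3 A2

Unit = 6 notes; the statements start on D5, B4, G4, moving down a 3rd each time.
Carrying on: E4 → C4.
So cell 5 is C4 D4 G3 D3 C3 A2.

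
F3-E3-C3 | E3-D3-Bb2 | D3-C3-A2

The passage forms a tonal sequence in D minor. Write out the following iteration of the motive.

C3 Bb2 G2

The 3-note cells begin on F3, E3, D3 — each down a 2nd from the last.
From C3 the diatonic shape gives C3 Bb2 G2.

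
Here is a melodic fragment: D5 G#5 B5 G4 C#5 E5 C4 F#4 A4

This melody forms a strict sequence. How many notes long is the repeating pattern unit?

9 notes total. Splitting into 3 groups of 3:
D5 G#5 B5 | G4 C#5 E5 | C4 F#4 A4
That's a consistent down a 5th shift per cell, and no other grouping gives one.

3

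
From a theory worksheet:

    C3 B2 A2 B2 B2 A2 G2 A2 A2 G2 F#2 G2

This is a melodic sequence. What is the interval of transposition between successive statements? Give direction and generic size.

Unit = 4 notes; the statements start on C3, B2, A2, moving down a 2nd each time.
From C3 to B2: down a 2nd.

down a 2nd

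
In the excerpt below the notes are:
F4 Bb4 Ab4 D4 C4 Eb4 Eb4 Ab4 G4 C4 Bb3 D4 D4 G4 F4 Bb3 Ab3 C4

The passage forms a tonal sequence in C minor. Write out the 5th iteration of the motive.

With a 6-note motive the entries are F4, Eb4, D4, each down a 2nd from the previous.
Carrying on: C4 → Bb3.
From Bb3 the diatonic shape gives Bb3 Eb4 D4 G3 F3 Ab3.

Bb3 Eb4 D4 G3 F3 Ab3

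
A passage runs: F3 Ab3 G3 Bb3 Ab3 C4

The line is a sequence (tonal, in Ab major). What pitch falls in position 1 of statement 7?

Grouping in 2s, the 1st note of each cell is F3, G3, Ab3.
Extending up a 2nd: Bb3 → C4 → Db4 → Eb4.

Eb4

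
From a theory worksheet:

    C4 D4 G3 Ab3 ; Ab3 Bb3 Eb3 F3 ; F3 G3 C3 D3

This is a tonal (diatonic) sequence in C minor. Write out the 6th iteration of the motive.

Taking 4-note groups, the heads are C4, Ab3, F3: the pattern moves down a 3rd.
Continuing the starts: D3 → Bb2 → G2.
So cell 6 is G2 Ab2 D2 Eb2.

G2 Ab2 D2 Eb2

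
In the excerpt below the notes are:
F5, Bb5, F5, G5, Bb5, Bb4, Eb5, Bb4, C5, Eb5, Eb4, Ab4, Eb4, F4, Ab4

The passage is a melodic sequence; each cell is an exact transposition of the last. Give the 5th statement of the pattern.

The 5-note cells begin on F5, Bb4, Eb4 — each down a 5th from the last.
Extending down a 5th: Ab3 → Db3.
Statement 5 starts on Db3 and keeps the same exact contour: Db3 Gb3 Db3 Eb3 Gb3.

Db3 Gb3 Db3 Eb3 Gb3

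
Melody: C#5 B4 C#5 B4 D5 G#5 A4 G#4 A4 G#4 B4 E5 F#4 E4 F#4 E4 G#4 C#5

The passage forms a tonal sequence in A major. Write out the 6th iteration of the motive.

Unit = 6 notes; the statements start on C#5, A4, F#4, moving down a 3rd each time.
Continuing the starts: D4 → B3 → G#3.
From G#3 the diatonic shape gives G#3 F#3 G#3 F#3 A3 D4.

G#3 F#3 G#3 F#3 A3 D4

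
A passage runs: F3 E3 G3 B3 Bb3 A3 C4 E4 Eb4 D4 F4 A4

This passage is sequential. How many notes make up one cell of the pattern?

4

There are 12 notes; a 4-note unit gives 3 cells:
F3 E3 G3 B3 | Bb3 A3 C4 E4 | Eb4 D4 F4 A4
Every group is a transposition up a 4th of the one before; no shorter unit works.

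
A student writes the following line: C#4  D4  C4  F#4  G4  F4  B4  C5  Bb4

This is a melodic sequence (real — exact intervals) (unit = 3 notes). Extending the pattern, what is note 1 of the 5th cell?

Grouping in 3s, the 1st note of each cell is C#4, F#4, B4.
Extending up a 4th: E5 → A5.

A5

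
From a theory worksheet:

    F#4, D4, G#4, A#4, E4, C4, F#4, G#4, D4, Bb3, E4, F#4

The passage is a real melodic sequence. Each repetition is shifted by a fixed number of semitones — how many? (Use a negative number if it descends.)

-2

The 4-note cells begin on F#4, E4, D4 — each down a 2nd from the last.
F#4→E4 is 64 − 66 = -2 semitones.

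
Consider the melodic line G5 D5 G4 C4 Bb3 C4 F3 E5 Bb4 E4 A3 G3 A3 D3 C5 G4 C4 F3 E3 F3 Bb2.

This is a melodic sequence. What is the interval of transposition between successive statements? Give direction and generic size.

Unit = 7 notes; the statements start on G5, E5, C5, moving down a 3rd each time.
G5 to E5 is down a 3rd.

down a 3rd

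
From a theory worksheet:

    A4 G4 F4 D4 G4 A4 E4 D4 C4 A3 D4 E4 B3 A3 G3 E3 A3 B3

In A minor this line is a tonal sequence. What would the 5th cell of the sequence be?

The 6-note cells begin on A4, E4, B3 — each down a 4th from the last.
Continuing the starts: F3 → C3.
Statement 5 starts on C3 and keeps the same diatonic contour: C3 B2 A2 F2 B2 C3.

C3 B2 A2 F2 B2 C3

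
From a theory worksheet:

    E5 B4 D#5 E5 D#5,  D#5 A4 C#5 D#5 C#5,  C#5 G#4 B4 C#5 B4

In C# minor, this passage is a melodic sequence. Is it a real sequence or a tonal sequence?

Every note is diatonic to C# minor.
Cell 1 has -5 semitones from note 1 to 2, but cell 2 has -6 — the interval quality changes while the contour stays the same, which is the hallmark of a tonal sequence.

tonal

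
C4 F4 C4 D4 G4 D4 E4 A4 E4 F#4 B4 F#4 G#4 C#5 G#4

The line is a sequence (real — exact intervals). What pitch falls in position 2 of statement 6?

D#5

With 3-note cells, note 2 of each statement runs F4, G4, A4, B4, C#5.
Each moves up a 2nd; the next is D#5.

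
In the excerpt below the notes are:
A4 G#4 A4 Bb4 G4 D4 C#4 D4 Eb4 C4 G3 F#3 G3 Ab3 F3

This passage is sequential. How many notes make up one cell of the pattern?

Try groups of 5 (3 cells in 15 notes):
A4 G#4 A4 Bb4 G4 | D4 C#4 D4 Eb4 C4 | G3 F#3 G3 Ab3 F3
That's a consistent down a 5th shift per cell, and no other grouping gives one.

5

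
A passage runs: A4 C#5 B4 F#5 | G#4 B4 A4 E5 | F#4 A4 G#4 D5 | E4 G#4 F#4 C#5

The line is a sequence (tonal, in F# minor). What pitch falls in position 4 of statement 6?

A4

The unit is 4 notes. Position-4 pitches of the 4 shown cells: F#5, E5, D5, C#5.
Each moves down a 2nd. Continuing: B4 → A4.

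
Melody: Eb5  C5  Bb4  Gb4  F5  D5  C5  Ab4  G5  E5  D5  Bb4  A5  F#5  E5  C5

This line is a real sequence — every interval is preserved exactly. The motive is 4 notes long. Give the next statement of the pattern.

B5 G#5 F#5 D5

Taking 4-note groups, the heads are Eb5, F5, G5, A5: the pattern moves up a 2nd.
From B5 the exact shape gives B5 G#5 F#5 D5.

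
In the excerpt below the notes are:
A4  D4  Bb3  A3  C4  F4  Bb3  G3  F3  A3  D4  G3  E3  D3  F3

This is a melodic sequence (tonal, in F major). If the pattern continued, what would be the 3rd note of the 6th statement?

F2

Grouping in 5s, the 3rd note of each cell is Bb3, G3, E3.
Each moves down a 3rd. Continuing: C3 → A2 → F2.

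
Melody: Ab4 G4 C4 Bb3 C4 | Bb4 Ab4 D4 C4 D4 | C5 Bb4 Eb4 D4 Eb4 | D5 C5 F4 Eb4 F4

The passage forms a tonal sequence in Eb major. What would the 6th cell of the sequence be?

Taking 5-note groups, the heads are Ab4, Bb4, C5, D5: the pattern moves up a 2nd.
Carrying on: Eb5 → F5.
From F5 the diatonic shape gives F5 Eb5 Ab4 G4 Ab4.

F5 Eb5 Ab4 G4 Ab4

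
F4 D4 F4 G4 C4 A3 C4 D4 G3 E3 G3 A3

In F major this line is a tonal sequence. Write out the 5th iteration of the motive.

A2 F2 A2 Bb2

With a 4-note motive the entries are F4, C4, G3, each down a 4th from the previous.
Continuing the starts: D3 → A2.
Statement 5 starts on A2 and keeps the same diatonic contour: A2 F2 A2 Bb2.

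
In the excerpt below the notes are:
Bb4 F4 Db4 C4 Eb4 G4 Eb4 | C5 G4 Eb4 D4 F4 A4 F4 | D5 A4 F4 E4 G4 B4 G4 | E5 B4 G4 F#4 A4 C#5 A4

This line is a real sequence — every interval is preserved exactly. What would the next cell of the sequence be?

F#5 C#5 A4 G#4 B4 D#5 B4

The 7-note cells begin on Bb4, C5, D5, E5 — each up a 2nd from the last.
Statement 5 starts on F#5 and keeps the same exact contour: F#5 C#5 A4 G#4 B4 D#5 B4.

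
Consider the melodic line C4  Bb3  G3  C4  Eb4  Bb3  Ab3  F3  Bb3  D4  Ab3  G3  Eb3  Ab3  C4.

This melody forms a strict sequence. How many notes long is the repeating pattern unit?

There are 15 notes; a 5-note unit gives 3 cells:
C4 Bb3 G3 C4 Eb4 | Bb3 Ab3 F3 Bb3 D4 | Ab3 G3 Eb3 Ab3 C4
Every group is a transposition down a 2nd of the one before; no shorter unit works.

5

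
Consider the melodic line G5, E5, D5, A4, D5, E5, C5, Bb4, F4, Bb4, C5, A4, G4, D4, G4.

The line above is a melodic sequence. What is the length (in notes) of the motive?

Try groups of 5 (3 cells in 15 notes):
G5 E5 D5 A4 D5 | E5 C5 Bb4 F4 Bb4 | C5 A4 G4 D4 G4
Each cell is the previous one down a 3rd — so the unit is 5 notes.

5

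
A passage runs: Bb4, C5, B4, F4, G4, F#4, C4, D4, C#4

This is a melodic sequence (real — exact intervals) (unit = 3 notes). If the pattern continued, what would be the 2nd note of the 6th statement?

The unit is 3 notes. Position-2 pitches of the 3 shown cells: C5, G4, D4.
Carrying that down a 4th forward: A3 → E3 → B2.

B2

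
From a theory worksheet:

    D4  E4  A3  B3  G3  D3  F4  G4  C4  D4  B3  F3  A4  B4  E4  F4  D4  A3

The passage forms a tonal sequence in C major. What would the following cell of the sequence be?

Unit = 6 notes; the statements start on D4, F4, A4, moving up a 3rd each time.
Statement 4 starts on C5 and keeps the same diatonic contour: C5 D5 G4 A4 F4 C4.

C5 D5 G4 A4 F4 C4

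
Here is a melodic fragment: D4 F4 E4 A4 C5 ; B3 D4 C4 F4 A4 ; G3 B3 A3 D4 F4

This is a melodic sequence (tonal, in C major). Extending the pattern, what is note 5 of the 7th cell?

With 5-note cells, note 5 of each statement runs C5, A4, F4.
Extending down a 3rd: D4 → B3 → G3 → E3.

E3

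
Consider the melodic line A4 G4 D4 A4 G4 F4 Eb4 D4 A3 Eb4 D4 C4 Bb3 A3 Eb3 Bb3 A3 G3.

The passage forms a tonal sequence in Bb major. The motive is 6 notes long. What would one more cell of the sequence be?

F3 Eb3 Bb2 F3 Eb3 D3

With a 6-note motive the entries are A4, Eb4, Bb3, each down a 4th from the previous.
So cell 4 is F3 Eb3 Bb2 F3 Eb3 D3.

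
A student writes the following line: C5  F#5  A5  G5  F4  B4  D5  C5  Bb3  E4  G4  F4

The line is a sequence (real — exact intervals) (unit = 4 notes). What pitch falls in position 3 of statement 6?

Bb2

With 4-note cells, note 3 of each statement runs A5, D5, G4.
Extending down a 5th: C4 → F3 → Bb2.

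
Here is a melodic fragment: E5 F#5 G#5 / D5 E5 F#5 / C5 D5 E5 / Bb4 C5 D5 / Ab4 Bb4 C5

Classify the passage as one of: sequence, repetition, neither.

Each 3-note cell is the previous one transposed down a 2nd.

sequence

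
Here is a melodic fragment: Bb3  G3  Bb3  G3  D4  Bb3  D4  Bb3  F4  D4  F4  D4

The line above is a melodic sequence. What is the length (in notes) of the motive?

4

There are 12 notes; a 4-note unit gives 3 cells:
Bb3 G3 Bb3 G3 | D4 Bb3 D4 Bb3 | F4 D4 F4 D4
That's a consistent up a 3rd shift per cell, and no other grouping gives one.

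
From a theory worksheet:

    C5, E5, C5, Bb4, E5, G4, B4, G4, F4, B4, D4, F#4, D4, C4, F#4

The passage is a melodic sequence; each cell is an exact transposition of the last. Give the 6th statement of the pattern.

Taking 5-note groups, the heads are C5, G4, D4: the pattern moves down a 4th.
Carrying on: A3 → E3 → B2.
So cell 6 is B2 D#3 B2 A2 D#3.

B2 D#3 B2 A2 D#3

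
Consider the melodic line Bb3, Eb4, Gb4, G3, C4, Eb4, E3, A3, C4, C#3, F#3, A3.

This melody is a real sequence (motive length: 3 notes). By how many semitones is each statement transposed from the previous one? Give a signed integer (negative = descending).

-3

With a 3-note motive the entries are Bb3, G3, E3, C#3, each down a 3rd from the previous.
Bb3 to G3 spans -3 semitones.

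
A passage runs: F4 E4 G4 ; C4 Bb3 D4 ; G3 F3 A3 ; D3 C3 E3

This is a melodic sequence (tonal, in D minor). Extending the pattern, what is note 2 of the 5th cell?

Grouping in 3s, the 2nd note of each cell is E4, Bb3, F3, C3.
Each moves down a 4th; the next is G2.

G2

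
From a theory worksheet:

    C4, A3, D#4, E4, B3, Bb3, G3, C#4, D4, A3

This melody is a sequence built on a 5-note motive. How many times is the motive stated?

10 notes in groups of 5 gives 10/5 = 2 statements.
Starts: C4, Bb3 — each down a 2nd.

2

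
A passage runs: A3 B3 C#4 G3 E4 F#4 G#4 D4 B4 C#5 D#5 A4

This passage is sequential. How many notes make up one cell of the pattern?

12 notes total. Splitting into 3 groups of 4:
A3 B3 C#4 G3 | E4 F#4 G#4 D4 | B4 C#5 D#5 A4
Every group is a transposition up a 5th of the one before; no shorter unit works.

4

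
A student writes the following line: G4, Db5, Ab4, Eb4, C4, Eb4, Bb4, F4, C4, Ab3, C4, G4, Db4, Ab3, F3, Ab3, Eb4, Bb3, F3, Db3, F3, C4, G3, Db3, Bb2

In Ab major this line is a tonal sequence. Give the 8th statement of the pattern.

Taking 5-note groups, the heads are G4, Eb4, C4, Ab3, F3: the pattern moves down a 3rd.
Extending down a 3rd: Db3 → Bb2 → G2.
From G2 the diatonic shape gives G2 Db3 Ab2 Eb2 C2.

G2 Db3 Ab2 Eb2 C2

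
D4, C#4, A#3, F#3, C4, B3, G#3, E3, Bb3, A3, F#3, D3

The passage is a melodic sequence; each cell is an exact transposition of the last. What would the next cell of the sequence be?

The 4-note cells begin on D4, C4, Bb3 — each down a 2nd from the last.
Statement 4 starts on Ab3 and keeps the same exact contour: Ab3 G3 E3 C3.

Ab3 G3 E3 C3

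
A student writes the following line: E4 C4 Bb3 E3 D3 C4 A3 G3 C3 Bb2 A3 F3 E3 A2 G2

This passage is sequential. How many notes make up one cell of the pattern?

Try groups of 5 (3 cells in 15 notes):
E4 C4 Bb3 E3 D3 | C4 A3 G3 C3 Bb2 | A3 F3 E3 A2 G2
That's a consistent down a 3rd shift per cell, and no other grouping gives one.

5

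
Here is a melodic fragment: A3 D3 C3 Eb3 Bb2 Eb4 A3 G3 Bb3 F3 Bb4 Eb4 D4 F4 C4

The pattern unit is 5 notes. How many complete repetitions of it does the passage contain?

3

15 notes in groups of 5 gives 15/5 = 3 statements.
Starts: A3, Eb4, Bb4 — each up a 5th.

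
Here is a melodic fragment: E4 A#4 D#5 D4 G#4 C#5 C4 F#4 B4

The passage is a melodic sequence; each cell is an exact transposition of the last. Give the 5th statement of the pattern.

The 3-note cells begin on E4, D4, C4 — each down a 2nd from the last.
Extending down a 2nd: Bb3 → Ab3.
From Ab3 the exact shape gives Ab3 D4 G4.

Ab3 D4 G4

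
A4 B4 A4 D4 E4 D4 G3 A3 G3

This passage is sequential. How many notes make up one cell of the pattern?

3

Try groups of 3 (3 cells in 9 notes):
A4 B4 A4 | D4 E4 D4 | G3 A3 G3
That's a consistent down a 5th shift per cell, and no other grouping gives one.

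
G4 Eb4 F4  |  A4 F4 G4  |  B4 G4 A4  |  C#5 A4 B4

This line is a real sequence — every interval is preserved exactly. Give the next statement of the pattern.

D#5 B4 C#5

Taking 3-note groups, the heads are G4, A4, B4, C#5: the pattern moves up a 2nd.
Statement 5 starts on D#5 and keeps the same exact contour: D#5 B4 C#5.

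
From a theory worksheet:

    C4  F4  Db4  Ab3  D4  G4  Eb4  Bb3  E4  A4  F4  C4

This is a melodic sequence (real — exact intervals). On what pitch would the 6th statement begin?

A#4

With a 4-note motive the entries are C4, D4, E4, each up a 2nd from the previous.
Extending the heads up a 2nd: F#4 → G#4 → A#4.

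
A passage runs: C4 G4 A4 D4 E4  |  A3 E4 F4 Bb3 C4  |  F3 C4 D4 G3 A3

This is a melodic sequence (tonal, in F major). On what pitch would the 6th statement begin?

G2

Unit = 5 notes; the statements start on C4, A3, F3, moving down a 3rd each time.
Continuing: D3 → Bb2 → G2. Statement 6 starts on G2.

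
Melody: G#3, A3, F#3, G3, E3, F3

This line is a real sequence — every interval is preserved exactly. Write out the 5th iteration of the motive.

Taking 2-note groups, the heads are G#3, F#3, E3: the pattern moves down a 2nd.
Extending down a 2nd: D3 → C3.
Statement 5 starts on C3 and keeps the same exact contour: C3 Db3.

C3 Db3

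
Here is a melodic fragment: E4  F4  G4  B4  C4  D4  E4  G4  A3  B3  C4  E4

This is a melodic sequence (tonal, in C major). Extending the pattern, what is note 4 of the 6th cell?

F3

With 4-note cells, note 4 of each statement runs B4, G4, E4.
Extending down a 3rd: C4 → A3 → F3.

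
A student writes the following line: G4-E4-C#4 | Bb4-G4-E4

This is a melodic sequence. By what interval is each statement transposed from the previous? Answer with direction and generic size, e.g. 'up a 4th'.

With a 3-note motive the entries are G4, Bb4, each up a 3rd from the previous.
From G4 to Bb4: up a 3rd.

up a 3rd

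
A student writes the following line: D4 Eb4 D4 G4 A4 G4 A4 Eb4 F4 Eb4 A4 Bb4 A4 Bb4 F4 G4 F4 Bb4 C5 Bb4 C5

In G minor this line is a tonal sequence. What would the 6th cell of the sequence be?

With a 7-note motive the entries are D4, Eb4, F4, each up a 2nd from the previous.
Carrying on: G4 → A4 → Bb4.
So cell 6 is Bb4 C5 Bb4 Eb5 F5 Eb5 F5.

Bb4 C5 Bb4 Eb5 F5 Eb5 F5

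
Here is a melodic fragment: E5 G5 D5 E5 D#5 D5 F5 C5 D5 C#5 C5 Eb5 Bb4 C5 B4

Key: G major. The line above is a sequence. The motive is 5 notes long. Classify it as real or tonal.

real

Each cell has the same semitone pattern (3, -5, 2, -1) — intervals are preserved exactly.
And D#5 lies outside G major, so the sequence is real rather than tonal.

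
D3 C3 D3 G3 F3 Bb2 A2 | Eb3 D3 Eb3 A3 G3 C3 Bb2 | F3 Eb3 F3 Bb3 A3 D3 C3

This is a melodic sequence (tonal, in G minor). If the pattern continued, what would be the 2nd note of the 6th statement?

A3

The unit is 7 notes. Position-2 pitches of the 3 shown cells: C3, D3, Eb3.
Each moves up a 2nd. Continuing: F3 → G3 → A3.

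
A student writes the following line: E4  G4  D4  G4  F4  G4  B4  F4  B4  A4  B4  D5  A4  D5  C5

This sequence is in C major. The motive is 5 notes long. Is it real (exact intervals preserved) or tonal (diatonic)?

tonal

Every note is diatonic to C major.
Cell 1 has +3 semitones from note 1 to 2, but cell 2 has +4 — the interval quality changes while the contour stays the same, which is the hallmark of a tonal sequence.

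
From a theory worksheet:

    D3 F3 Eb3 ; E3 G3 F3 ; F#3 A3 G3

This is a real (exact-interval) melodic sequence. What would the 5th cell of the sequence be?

Unit = 3 notes; the statements start on D3, E3, F#3, moving up a 2nd each time.
Extending up a 2nd: G#3 → A#3.
From A#3 the exact shape gives A#3 C#4 B3.

A#3 C#4 B3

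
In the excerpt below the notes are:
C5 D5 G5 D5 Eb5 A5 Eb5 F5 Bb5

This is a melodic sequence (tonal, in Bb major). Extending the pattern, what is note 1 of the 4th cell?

The unit is 3 notes. Position-1 pitches of the 3 shown cells: C5, D5, Eb5.
One more up a 2nd gives F5.

F5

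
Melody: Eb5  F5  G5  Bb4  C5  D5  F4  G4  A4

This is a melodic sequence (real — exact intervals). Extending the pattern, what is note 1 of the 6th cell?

D3

The unit is 3 notes. Position-1 pitches of the 3 shown cells: Eb5, Bb4, F4.
Each moves down a 4th. Continuing: C4 → G3 → D3.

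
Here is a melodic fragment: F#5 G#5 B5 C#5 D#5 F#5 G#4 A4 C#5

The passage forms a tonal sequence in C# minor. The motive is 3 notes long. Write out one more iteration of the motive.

Unit = 3 notes; the statements start on F#5, C#5, G#4, moving down a 4th each time.
From D#4 the diatonic shape gives D#4 E4 G#4.

D#4 E4 G#4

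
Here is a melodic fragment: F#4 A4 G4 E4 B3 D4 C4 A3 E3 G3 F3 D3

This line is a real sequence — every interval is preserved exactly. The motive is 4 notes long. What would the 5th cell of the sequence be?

Taking 4-note groups, the heads are F#4, B3, E3: the pattern moves down a 5th.
Carrying on: A2 → D2.
From D2 the exact shape gives D2 F2 Eb2 C2.

D2 F2 Eb2 C2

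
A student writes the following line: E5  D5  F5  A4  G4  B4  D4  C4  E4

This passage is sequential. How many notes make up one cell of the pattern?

There are 9 notes; a 3-note unit gives 3 cells:
E5 D5 F5 | A4 G4 B4 | D4 C4 E4
That's a consistent down a 5th shift per cell, and no other grouping gives one.

3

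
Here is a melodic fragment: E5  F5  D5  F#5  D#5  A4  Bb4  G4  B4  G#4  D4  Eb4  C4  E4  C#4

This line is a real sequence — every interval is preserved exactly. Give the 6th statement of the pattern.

F2 Gb2 Eb2 G2 E2

With a 5-note motive the entries are E5, A4, D4, each down a 5th from the previous.
Continuing the starts: G3 → C3 → F2.
So cell 6 is F2 Gb2 Eb2 G2 E2.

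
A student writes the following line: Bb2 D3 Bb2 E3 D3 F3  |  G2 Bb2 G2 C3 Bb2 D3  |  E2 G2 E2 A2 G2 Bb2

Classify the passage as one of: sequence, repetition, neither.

sequence

Each 6-note cell is the previous one transposed down a 3rd.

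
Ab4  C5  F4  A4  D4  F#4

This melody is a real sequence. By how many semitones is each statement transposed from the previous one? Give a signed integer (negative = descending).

-3

The 2-note cells begin on Ab4, F4, D4 — each down a 3rd from the last.
Ab4 to F4 spans -3 semitones.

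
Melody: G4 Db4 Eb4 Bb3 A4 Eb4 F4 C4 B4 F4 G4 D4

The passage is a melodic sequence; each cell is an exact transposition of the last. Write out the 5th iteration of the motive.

Unit = 4 notes; the statements start on G4, A4, B4, moving up a 2nd each time.
Extending up a 2nd: C#5 → D#5.
From D#5 the exact shape gives D#5 A4 B4 F#4.

D#5 A4 B4 F#4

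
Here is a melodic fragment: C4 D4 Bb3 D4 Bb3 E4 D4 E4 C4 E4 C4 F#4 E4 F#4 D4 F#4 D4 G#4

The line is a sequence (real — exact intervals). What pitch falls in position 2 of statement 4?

G#4

Grouping in 6s, the 2nd note of each cell is D4, E4, F#4.
One more up a 2nd gives G#4.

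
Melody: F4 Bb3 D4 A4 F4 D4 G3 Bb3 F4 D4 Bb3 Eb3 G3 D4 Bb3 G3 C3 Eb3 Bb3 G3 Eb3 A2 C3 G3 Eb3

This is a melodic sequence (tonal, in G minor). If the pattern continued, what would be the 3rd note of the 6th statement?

A2

With 5-note cells, note 3 of each statement runs D4, Bb3, G3, Eb3, C3.
One more down a 3rd gives A2.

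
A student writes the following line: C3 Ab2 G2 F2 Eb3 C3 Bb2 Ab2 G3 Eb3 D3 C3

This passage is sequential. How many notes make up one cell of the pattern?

4

12 notes total. Splitting into 3 groups of 4:
C3 Ab2 G2 F2 | Eb3 C3 Bb2 Ab2 | G3 Eb3 D3 C3
Every group is a transposition up a 3rd of the one before; no shorter unit works.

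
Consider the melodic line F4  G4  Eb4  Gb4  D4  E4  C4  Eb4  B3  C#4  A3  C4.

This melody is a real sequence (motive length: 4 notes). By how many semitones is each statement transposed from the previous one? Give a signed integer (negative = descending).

-3

The 4-note cells begin on F4, D4, B3 — each down a 3rd from the last.
F4→D4 is 62 − 65 = -3 semitones.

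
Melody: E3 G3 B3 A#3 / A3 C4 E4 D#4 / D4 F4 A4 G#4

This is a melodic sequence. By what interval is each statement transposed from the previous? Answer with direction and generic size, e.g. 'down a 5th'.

Unit = 4 notes; the statements start on E3, A3, D4, moving up a 4th each time.
From E3 to A3: up a 4th.

up a 4th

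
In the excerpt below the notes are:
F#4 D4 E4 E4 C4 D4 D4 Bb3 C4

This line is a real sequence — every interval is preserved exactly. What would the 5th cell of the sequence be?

Bb3 Gb3 Ab3

The 3-note cells begin on F#4, E4, D4 — each down a 2nd from the last.
Continuing the starts: C4 → Bb3.
From Bb3 the exact shape gives Bb3 Gb3 Ab3.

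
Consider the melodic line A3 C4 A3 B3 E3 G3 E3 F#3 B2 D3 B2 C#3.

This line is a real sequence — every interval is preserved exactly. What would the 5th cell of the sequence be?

C#2 E2 C#2 D#2

Taking 4-note groups, the heads are A3, E3, B2: the pattern moves down a 4th.
Extending down a 4th: F#2 → C#2.
Statement 5 starts on C#2 and keeps the same exact contour: C#2 E2 C#2 D#2.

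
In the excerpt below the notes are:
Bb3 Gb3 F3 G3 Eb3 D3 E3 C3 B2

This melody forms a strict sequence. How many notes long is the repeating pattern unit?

3

There are 9 notes; a 3-note unit gives 3 cells:
Bb3 Gb3 F3 | G3 Eb3 D3 | E3 C3 B2
That's a consistent down a 3rd shift per cell, and no other grouping gives one.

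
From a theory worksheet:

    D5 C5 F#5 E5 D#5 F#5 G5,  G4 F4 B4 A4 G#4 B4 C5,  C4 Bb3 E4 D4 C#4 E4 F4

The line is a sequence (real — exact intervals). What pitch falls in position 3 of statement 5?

D3

Grouping in 7s, the 3rd note of each cell is F#5, B4, E4.
Extending down a 5th: A3 → D3.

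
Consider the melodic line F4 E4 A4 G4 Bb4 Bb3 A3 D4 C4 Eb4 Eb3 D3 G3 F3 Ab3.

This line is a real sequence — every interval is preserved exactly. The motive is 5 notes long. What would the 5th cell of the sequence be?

Db2 C2 F2 Eb2 Gb2

Taking 5-note groups, the heads are F4, Bb3, Eb3: the pattern moves down a 5th.
Continuing the starts: Ab2 → Db2.
So cell 5 is Db2 C2 F2 Eb2 Gb2.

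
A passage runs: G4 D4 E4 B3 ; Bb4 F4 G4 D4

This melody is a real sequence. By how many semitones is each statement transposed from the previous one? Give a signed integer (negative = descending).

The 4-note cells begin on G4, Bb4 — each up a 3rd from the last.
Counting half-steps from G4 to Bb4: 3.

3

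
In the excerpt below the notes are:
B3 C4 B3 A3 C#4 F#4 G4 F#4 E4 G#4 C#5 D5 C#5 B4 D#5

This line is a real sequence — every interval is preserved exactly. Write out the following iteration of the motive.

Taking 5-note groups, the heads are B3, F#4, C#5: the pattern moves up a 5th.
Statement 4 starts on G#5 and keeps the same exact contour: G#5 A5 G#5 F#5 A#5.

G#5 A5 G#5 F#5 A#5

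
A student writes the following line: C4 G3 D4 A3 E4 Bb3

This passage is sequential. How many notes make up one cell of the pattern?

2

There are 6 notes; a 2-note unit gives 3 cells:
C4 G3 | D4 A3 | E4 Bb3
Every group is a transposition up a 2nd of the one before; no shorter unit works.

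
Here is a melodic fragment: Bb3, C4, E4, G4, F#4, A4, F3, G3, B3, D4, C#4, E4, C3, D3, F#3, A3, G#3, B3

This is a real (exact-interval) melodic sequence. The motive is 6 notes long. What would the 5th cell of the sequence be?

D2 E2 G#2 B2 A#2 C#3

Taking 6-note groups, the heads are Bb3, F3, C3: the pattern moves down a 4th.
Carrying on: G2 → D2.
So cell 5 is D2 E2 G#2 B2 A#2 C#3.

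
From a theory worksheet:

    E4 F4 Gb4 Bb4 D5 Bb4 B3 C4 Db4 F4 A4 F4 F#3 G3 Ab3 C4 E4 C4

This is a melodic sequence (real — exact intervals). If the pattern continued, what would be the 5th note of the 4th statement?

B3

The unit is 6 notes. Position-5 pitches of the 3 shown cells: D5, A4, E4.
From E4, down a 4th gives B3.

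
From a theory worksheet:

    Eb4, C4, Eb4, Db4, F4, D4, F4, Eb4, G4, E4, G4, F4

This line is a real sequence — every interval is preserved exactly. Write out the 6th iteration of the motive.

C#5 A#4 C#5 B4

Unit = 4 notes; the statements start on Eb4, F4, G4, moving up a 2nd each time.
Extending up a 2nd: A4 → B4 → C#5.
From C#5 the exact shape gives C#5 A#4 C#5 B4.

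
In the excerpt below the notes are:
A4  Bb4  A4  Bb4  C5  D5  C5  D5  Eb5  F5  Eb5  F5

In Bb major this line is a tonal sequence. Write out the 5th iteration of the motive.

Bb5 C6 Bb5 C6

Taking 4-note groups, the heads are A4, C5, Eb5: the pattern moves up a 3rd.
Continuing the starts: G5 → Bb5.
So cell 5 is Bb5 C6 Bb5 C6.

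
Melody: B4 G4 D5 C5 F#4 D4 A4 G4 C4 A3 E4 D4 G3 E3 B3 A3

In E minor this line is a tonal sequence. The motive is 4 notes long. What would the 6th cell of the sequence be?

With a 4-note motive the entries are B4, F#4, C4, G3, each down a 4th from the previous.
Continuing the starts: D3 → A2.
So cell 6 is A2 F#2 C3 B2.

A2 F#2 C3 B2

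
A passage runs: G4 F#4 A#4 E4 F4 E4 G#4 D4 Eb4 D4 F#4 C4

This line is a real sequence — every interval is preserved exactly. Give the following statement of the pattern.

The 4-note cells begin on G4, F4, Eb4 — each down a 2nd from the last.
From Db4 the exact shape gives Db4 C4 E4 Bb3.

Db4 C4 E4 Bb3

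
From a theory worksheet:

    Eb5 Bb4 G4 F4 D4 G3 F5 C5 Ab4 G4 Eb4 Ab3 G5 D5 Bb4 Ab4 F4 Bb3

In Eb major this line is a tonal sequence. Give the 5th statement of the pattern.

Unit = 6 notes; the statements start on Eb5, F5, G5, moving up a 2nd each time.
Carrying on: Ab5 → Bb5.
Statement 5 starts on Bb5 and keeps the same diatonic contour: Bb5 F5 D5 C5 Ab4 D4.

Bb5 F5 D5 C5 Ab4 D4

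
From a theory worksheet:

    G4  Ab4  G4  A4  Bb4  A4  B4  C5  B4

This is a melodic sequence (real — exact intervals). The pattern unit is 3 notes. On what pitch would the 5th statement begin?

Unit = 3 notes; the statements start on G4, A4, B4, moving up a 2nd each time.
Continuing: C#5 → D#5. Statement 5 starts on D#5.

D#5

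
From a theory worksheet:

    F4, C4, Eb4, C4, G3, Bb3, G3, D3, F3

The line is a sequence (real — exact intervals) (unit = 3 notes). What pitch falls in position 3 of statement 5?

The unit is 3 notes. Position-3 pitches of the 3 shown cells: Eb4, Bb3, F3.
Extending down a 4th: C3 → G2.

G2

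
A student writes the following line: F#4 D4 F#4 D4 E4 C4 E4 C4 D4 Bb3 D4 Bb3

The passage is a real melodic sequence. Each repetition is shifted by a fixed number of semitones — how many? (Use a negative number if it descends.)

-2

Unit = 4 notes; the statements start on F#4, E4, D4, moving down a 2nd each time.
F#4→E4 is 64 − 66 = -2 semitones.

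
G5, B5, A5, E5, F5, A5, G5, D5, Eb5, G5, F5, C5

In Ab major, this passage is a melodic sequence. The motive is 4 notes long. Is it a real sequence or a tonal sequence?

Each cell has the same semitone pattern (4, -2, -5) — intervals are preserved exactly.
And B5 lies outside Ab major, so the sequence is real rather than tonal.

real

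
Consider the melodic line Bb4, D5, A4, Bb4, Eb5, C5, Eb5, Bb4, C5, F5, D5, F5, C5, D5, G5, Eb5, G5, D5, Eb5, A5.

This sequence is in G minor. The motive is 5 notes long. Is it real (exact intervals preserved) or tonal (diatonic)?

tonal

Every note is diatonic to G minor.
Cell 1 has +4 semitones from note 1 to 2, but cell 2 has +3 — the interval quality changes while the contour stays the same, which is the hallmark of a tonal sequence.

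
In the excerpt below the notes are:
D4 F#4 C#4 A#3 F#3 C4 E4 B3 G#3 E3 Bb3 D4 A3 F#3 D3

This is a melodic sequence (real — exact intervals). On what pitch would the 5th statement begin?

Gb3

The 5-note cells begin on D4, C4, Bb3 — each down a 2nd from the last.
Continuing: Ab3 → Gb3. Statement 5 starts on Gb3.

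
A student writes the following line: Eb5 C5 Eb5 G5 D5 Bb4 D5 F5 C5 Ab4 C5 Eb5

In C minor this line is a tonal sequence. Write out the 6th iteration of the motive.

Taking 4-note groups, the heads are Eb5, D5, C5: the pattern moves down a 2nd.
Carrying on: Bb4 → Ab4 → G4.
Statement 6 starts on G4 and keeps the same diatonic contour: G4 Eb4 G4 Bb4.

G4 Eb4 G4 Bb4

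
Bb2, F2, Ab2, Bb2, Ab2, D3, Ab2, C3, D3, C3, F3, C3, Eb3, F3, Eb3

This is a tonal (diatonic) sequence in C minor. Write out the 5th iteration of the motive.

The 5-note cells begin on Bb2, D3, F3 — each up a 3rd from the last.
Extending up a 3rd: Ab3 → C4.
So cell 5 is C4 G3 Bb3 C4 Bb3.

C4 G3 Bb3 C4 Bb3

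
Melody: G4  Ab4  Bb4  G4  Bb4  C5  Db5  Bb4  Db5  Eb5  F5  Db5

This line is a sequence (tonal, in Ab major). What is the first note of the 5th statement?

Ab5

Taking 4-note groups, the heads are G4, Bb4, Db5: the pattern moves up a 3rd.
Continuing: F5 → Ab5. Statement 5 starts on Ab5.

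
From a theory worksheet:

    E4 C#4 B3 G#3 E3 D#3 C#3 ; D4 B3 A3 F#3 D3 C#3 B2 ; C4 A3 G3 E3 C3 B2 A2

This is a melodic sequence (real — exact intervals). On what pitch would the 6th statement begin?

The 7-note cells begin on E4, D4, C4 — each down a 2nd from the last.
Continuing: Bb3 → Ab3 → Gb3. Statement 6 starts on Gb3.

Gb3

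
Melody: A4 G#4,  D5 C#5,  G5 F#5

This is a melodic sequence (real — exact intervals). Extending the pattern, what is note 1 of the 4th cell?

C6

With 2-note cells, note 1 of each statement runs A4, D5, G5.
Each moves up a 4th; the next is C6.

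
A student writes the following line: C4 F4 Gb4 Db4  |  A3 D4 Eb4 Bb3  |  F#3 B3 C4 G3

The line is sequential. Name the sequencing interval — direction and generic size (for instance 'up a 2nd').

Unit = 4 notes; the statements start on C4, A3, F#3, moving down a 3rd each time.
C4 to A3 is down a 3rd.

down a 3rd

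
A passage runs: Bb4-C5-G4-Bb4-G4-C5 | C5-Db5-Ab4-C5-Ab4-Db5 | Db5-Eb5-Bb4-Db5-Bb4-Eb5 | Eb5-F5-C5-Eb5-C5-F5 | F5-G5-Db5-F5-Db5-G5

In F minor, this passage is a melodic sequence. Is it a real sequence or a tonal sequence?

tonal

Every note is diatonic to F minor.
Cell 1 has +2 semitones from note 1 to 2, but cell 2 has +1 — the interval quality changes while the contour stays the same, which is the hallmark of a tonal sequence.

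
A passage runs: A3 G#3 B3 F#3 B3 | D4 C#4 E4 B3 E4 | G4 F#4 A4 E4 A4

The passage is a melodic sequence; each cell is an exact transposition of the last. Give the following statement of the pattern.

Unit = 5 notes; the statements start on A3, D4, G4, moving up a 4th each time.
Statement 4 starts on C5 and keeps the same exact contour: C5 B4 D5 A4 D5.

C5 B4 D5 A4 D5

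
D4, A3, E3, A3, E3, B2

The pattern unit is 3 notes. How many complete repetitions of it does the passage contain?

6 notes in groups of 3 gives 6/3 = 2 statements.
Starts: D4, A3 — each down a 4th.

2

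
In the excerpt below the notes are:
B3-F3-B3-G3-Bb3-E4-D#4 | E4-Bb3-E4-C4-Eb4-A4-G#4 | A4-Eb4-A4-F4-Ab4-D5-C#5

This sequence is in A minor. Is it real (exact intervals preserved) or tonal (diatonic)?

real

Each cell has the same semitone pattern (-6, 6, -4, 3, 6, -1) — intervals are preserved exactly.
And Bb3 lies outside A minor, so the sequence is real rather than tonal.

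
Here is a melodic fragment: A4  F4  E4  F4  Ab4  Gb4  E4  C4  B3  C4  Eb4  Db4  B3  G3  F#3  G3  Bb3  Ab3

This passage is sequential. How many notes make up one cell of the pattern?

6

Try groups of 6 (3 cells in 18 notes):
A4 F4 E4 F4 Ab4 Gb4 | E4 C4 B3 C4 Eb4 Db4 | B3 G3 F#3 G3 Bb3 Ab3
That's a consistent down a 4th shift per cell, and no other grouping gives one.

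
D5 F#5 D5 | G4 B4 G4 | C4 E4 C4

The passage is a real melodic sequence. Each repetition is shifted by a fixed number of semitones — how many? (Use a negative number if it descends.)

With a 3-note motive the entries are D5, G4, C4, each down a 5th from the previous.
D5→G4 is 67 − 74 = -7 semitones.

-7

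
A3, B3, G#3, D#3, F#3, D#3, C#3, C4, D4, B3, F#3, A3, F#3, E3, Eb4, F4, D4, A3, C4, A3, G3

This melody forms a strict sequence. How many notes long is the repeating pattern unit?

Try groups of 7 (3 cells in 21 notes):
A3 B3 G#3 D#3 F#3 D#3 C#3 | C4 D4 B3 F#3 A3 F#3 E3 | Eb4 F4 D4 A3 C4 A3 G3
Each cell is the previous one up a 3rd — so the unit is 7 notes.

7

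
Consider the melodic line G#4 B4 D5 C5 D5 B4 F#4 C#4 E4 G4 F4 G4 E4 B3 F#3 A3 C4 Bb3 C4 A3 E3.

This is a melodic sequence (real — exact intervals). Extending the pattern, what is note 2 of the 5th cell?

G2

The unit is 7 notes. Position-2 pitches of the 3 shown cells: B4, E4, A3.
Extending down a 5th: D3 → G2.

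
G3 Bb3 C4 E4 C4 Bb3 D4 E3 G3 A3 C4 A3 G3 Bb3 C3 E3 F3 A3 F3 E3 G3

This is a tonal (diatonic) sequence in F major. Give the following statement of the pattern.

Taking 7-note groups, the heads are G3, E3, C3: the pattern moves down a 3rd.
Statement 4 starts on A2 and keeps the same diatonic contour: A2 C3 D3 F3 D3 C3 E3.

A2 C3 D3 F3 D3 C3 E3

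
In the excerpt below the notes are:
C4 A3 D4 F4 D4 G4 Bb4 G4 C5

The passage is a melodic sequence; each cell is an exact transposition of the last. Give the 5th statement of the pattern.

Unit = 3 notes; the statements start on C4, F4, Bb4, moving up a 4th each time.
Extending up a 4th: Eb5 → Ab5.
From Ab5 the exact shape gives Ab5 F5 Bb5.

Ab5 F5 Bb5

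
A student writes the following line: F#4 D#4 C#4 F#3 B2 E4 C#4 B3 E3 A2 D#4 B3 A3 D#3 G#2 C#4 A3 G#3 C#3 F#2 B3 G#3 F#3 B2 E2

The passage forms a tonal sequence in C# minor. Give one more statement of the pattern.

A3 F#3 E3 A2 D#2

With a 5-note motive the entries are F#4, E4, D#4, C#4, B3, each down a 2nd from the previous.
From A3 the diatonic shape gives A3 F#3 E3 A2 D#2.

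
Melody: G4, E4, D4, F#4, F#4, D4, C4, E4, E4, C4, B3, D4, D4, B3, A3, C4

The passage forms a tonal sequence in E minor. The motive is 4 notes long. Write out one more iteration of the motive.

C4 A3 G3 B3

With a 4-note motive the entries are G4, F#4, E4, D4, each down a 2nd from the previous.
So cell 5 is C4 A3 G3 B3.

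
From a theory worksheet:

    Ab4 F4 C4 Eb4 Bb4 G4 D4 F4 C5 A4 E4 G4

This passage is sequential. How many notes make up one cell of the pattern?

4

There are 12 notes; a 4-note unit gives 3 cells:
Ab4 F4 C4 Eb4 | Bb4 G4 D4 F4 | C5 A4 E4 G4
Each cell is the previous one up a 2nd — so the unit is 4 notes.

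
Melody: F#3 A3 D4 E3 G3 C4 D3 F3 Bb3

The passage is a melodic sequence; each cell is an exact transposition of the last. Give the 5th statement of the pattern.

Unit = 3 notes; the statements start on F#3, E3, D3, moving down a 2nd each time.
Continuing the starts: C3 → Bb2.
From Bb2 the exact shape gives Bb2 Db3 Gb3.

Bb2 Db3 Gb3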